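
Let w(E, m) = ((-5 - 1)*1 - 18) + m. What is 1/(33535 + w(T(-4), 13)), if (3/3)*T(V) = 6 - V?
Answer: 1/33524 ≈ 2.9829e-5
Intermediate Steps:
T(V) = 6 - V
w(E, m) = -24 + m (w(E, m) = (-6*1 - 18) + m = (-6 - 18) + m = -24 + m)
1/(33535 + w(T(-4), 13)) = 1/(33535 + (-24 + 13)) = 1/(33535 - 11) = 1/33524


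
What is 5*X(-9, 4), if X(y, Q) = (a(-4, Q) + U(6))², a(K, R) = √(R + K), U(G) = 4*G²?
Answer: 103680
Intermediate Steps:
a(K, R) = √(K + R)
X(y, Q) = (144 + √(-4 + Q))² (X(y, Q) = (√(-4 + Q) + 4*6²)² = (√(-4 + Q) + 4*36)² = (√(-4 + Q) + 144)² = (144 + √(-4 + Q))²)
5*X(-9, 4) = 5*(144 + √(-4 + 4))² = 5*(144 + √0)² = 5*(144 + 0)² = 5*144² = 5*20736 = 103680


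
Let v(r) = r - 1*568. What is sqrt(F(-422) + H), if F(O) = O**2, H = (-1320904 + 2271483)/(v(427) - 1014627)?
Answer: sqrt(15722030472171)/9396 ≈ 422.00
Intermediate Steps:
v(r) = -568 + r (v(r) = r - 568 = -568 + r)
H = -950579/1014768 (H = (-1320904 + 2271483)/((-568 + 427) - 1014627) = 950579/(-141 - 1014627) = 950579/(-1014768) = 950579*(-1/1014768) = -950579/1014768 ≈ -0.93674)
sqrt(F(-422) + H) = sqrt((-422)**2 - 950579/1014768) = sqrt(178084 - 950579/1014768) = sqrt(180712993933/1014768) = sqrt(15722030472171)/9396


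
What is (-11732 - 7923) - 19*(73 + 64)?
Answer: -22258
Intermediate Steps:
(-11732 - 7923) - 19*(73 + 64) = -19655 - 19*137 = -19655 - 2603 = -22258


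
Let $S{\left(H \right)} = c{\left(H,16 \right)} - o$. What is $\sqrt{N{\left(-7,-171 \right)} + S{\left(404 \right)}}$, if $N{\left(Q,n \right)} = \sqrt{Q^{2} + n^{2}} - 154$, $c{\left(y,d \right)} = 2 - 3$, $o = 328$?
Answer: $\sqrt{-483 + \sqrt{29290}} \approx 17.659 i$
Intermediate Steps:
$c{\left(y,d \right)} = -1$
$S{\left(H \right)} = -329$ ($S{\left(H \right)} = -1 - 328 = -329$)
$N{\left(Q,n \right)} = -154 + \sqrt{Q^{2} + n^{2}}$
$\sqrt{N{\left(-7,-171 \right)} + S{\left(404 \right)}} = \sqrt{\left(-154 + \sqrt{\left(-7\right)^{2} + \left(-171\right)^{2}}\right) - 329} = \sqrt{\left(-154 + \sqrt{49 + 29241}\right) - 329} = \sqrt{\left(-154 + \sqrt{29290}\right) - 329} = \sqrt{-483 + \sqrt{29290}}$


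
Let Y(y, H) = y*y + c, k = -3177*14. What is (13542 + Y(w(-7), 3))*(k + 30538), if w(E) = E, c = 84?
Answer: -190629500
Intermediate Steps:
k = -44478
Y(y, H) = 84 + y**2 (Y(y, H) = y*y + 84 = y**2 + 84 = 84 + y**2)
(13542 + Y(w(-7), 3))*(k + 30538) = (13542 + (84 + (-7)**2))*(-44478 + 30538) = (13542 + (84 + 49))*(-13940) = (13542 + 133)*(-13940) = 13675*(-13940) = -190629500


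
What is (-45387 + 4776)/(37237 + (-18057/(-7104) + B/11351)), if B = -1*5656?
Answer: -363863297216/333651502359 ≈ -1.0905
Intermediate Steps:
B = -5656
(-45387 + 4776)/(37237 + (-18057/(-7104) + B/11351)) = (-45387 + 4776)/(37237 + (-18057/(-7104) - 5656/11351)) = -40611/(37237 + (-18057*(-1/7104) - 5656*1/11351)) = -40611/(37237 + (6019/2368 - 5656/11351)) = -40611/(37237 + 54928261/26879168) = -40611/1000954507077/26879168 = -40611*26879168/1000954507077 = -363863297216/333651502359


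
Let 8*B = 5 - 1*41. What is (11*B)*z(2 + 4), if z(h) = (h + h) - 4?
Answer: -396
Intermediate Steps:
z(h) = -4 + 2*h (z(h) = 2*h - 4 = -4 + 2*h)
B = -9/2 (B = (5 - 1*41)/8 = (5 - 41)/8 = (⅛)*(-36) = -9/2 ≈ -4.5000)
(11*B)*z(2 + 4) = (11*(-9/2))*(-4 + 2*(2 + 4)) = -99*(-4 + 2*6)/2 = -99*(-4 + 12)/2 = -99/2*8 = -396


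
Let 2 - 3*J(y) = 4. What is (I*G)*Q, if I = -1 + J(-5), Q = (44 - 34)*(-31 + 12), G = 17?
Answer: 16150/3 ≈ 5383.3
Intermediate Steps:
J(y) = -⅔ (J(y) = ⅔ - ⅓*4 = ⅔ - 4/3 = -⅔)
Q = -190 (Q = 10*(-19) = -190)
I = -5/3 (I = -1 - ⅔ = -5/3 ≈ -1.6667)
(I*G)*Q = -5/3*17*(-190) = -85/3*(-190) = 16150/3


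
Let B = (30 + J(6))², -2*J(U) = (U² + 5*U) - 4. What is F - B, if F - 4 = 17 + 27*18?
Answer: 506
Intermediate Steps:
J(U) = 2 - 5*U/2 - U²/2 (J(U) = -((U² + 5*U) - 4)/2 = -(-4 + U² + 5*U)/2 = 2 - 5*U/2 - U²/2)
B = 1 (B = (30 + (2 - 5/2*6 - ½*6²))² = (30 + (2 - 15 - ½*36))² = (30 + (2 - 15 - 18))² = (30 - 31)² = (-1)² = 1)
F = 507 (F = 4 + (17 + 27*18) = 4 + (17 + 486) = 4 + 503 = 507)
F - B = 507 - 1*1 = 507 - 1 = 506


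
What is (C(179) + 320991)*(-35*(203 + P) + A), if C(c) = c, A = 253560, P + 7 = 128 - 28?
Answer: 78108544000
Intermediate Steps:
P = 93 (P = -7 + (128 - 28) = -7 + 100 = 93)
(C(179) + 320991)*(-35*(203 + P) + A) = (179 + 320991)*(-35*(203 + 93) + 253560) = 321170*(-35*296 + 253560) = 321170*(-10360 + 253560) = 321170*243200 = 78108544000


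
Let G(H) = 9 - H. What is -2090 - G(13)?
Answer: -2086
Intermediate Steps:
-2090 - G(13) = -2090 - (9 - 1*13) = -2090 - (9 - 13) = -2090 - 1*(-4) = -2090 + 4 = -2086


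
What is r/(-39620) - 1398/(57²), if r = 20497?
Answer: -40661171/42908460 ≈ -0.94763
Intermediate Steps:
r/(-39620) - 1398/(57²) = 20497/(-39620) - 1398/(57²) = 20497*(-1/39620) - 1398/3249 = -20497/39620 - 1398*1/3249 = -20497/39620 - 466/1083 = -40661171/42908460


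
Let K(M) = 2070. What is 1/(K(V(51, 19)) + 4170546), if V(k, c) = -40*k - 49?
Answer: 1/4172616 ≈ 2.3966e-7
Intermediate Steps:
V(k, c) = -49 - 40*k
1/(K(V(51, 19)) + 4170546) = 1/(2070 + 4170546) = 1/4172616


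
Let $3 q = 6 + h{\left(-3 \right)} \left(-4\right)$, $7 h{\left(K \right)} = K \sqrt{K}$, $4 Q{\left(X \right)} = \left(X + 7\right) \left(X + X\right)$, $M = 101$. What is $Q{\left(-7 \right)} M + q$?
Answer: $2 + \frac{4 i \sqrt{3}}{7} \approx 2.0 + 0.98974 i$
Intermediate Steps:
$Q{\left(X \right)} = \frac{X \left(7 + X\right)}{2}$ ($Q{\left(X \right)} = \frac{\left(X + 7\right) \left(X + X\right)}{4} = \frac{\left(7 + X\right) 2 X}{4} = \frac{2 X \left(7 + X\right)}{4} = \frac{X \left(7 + X\right)}{2}$)
$h{\left(K \right)} = \frac{K^{\frac{3}{2}}}{7}$ ($h{\left(K \right)} = \frac{K \sqrt{K}}{7} = \frac{K^{\frac{3}{2}}}{7}$)
$q = 2 + \frac{4 i \sqrt{3}}{7}$ ($q = \frac{6 + \frac{\left(-3\right)^{\frac{3}{2}}}{7} \left(-4\right)}{3} = \frac{6 + \frac{\left(-3\right) i \sqrt{3}}{7} \left(-4\right)}{3} = \frac{6 + - \frac{3 i \sqrt{3}}{7} \left(-4\right)}{3} = \frac{6 + \frac{12 i \sqrt{3}}{7}}{3} = 2 + \frac{4 i \sqrt{3}}{7} \approx 2.0 + 0.98974 i$)
$Q{\left(-7 \right)} M + q = \frac{1}{2} \left(-7\right) \left(7 - 7\right) 101 + \left(2 + \frac{4 i \sqrt{3}}{7}\right) = \frac{1}{2} \left(-7\right) 0 \cdot 101 + \left(2 + \frac{4 i \sqrt{3}}{7}\right) = 0 \cdot 101 + \left(2 + \frac{4 i \sqrt{3}}{7}\right) = 0 + \left(2 + \frac{4 i \sqrt{3}}{7}\right) = 2 + \frac{4 i \sqrt{3}}{7}$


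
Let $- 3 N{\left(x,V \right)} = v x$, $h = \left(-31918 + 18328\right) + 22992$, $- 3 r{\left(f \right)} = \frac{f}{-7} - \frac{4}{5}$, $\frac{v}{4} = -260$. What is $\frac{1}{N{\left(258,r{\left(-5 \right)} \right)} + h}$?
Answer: $\frac{1}{98842} \approx 1.0117 \cdot 10^{-5}$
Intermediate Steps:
$v = -1040$ ($v = 4 \left(-260\right) = -1040$)
$r{\left(f \right)} = \frac{4}{15} + \frac{f}{21}$ ($r{\left(f \right)} = - \frac{\frac{f}{-7} - \frac{4}{5}}{3} = - \frac{f \left(- \frac{1}{7}\right) - \frac{4}{5}}{3} = - \frac{- \frac{f}{7} - \frac{4}{5}}{3} = - \frac{- \frac{4}{5} - \frac{f}{7}}{3} = \frac{4}{15} + \frac{f}{21}$)
$h = 9402$ ($h = -13590 + 22992 = 9402$)
$N{\left(x,V \right)} = \frac{1040 x}{3}$ ($N{\left(x,V \right)} = - \frac{\left(-1040\right) x}{3} = \frac{1040 x}{3}$)
$\frac{1}{N{\left(258,r{\left(-5 \right)} \right)} + h} = \frac{1}{\frac{1040}{3} \cdot 258 + 9402} = \frac{1}{89440 + 9402} = \frac{1}{98842}$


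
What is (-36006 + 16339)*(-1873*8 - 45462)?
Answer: 1188791482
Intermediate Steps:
(-36006 + 16339)*(-1873*8 - 45462) = -19667*(-14984 - 45462) = -19667*(-60446) = 1188791482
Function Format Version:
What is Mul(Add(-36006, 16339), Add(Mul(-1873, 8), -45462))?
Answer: 1188791482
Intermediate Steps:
Mul(Add(-36006, 16339), Add(Mul(-1873, 8), -45462)) = Mul(-19667, Add(-14984, -45462)) = Mul(-19667, -60446) = 1188791482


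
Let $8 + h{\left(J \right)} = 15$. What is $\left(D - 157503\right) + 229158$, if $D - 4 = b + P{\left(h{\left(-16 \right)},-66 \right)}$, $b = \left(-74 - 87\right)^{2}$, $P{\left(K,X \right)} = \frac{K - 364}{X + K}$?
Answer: $\frac{5757577}{59} \approx 97586.0$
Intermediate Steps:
$h{\left(J \right)} = 7$ ($h{\left(J \right)} = -8 + 15 = 7$)
$P{\left(K,X \right)} = \frac{-364 + K}{K + X}$
$b = 25921$ ($b = \left(-161\right)^{2} = 25921$)
$D = \frac{1529932}{59}$ ($D = 4 + \left(25921 + \frac{-364 + 7}{7 - 66}\right) = 4 + \left(25921 + \frac{1}{-59} \left(-357\right)\right) = 4 + \left(25921 - - \frac{357}{59}\right) = 4 + \left(25921 + \frac{357}{59}\right) = 4 + \frac{1529696}{59} = \frac{1529932}{59} \approx 25931.0$)
$\left(D - 157503\right) + 229158 = \left(\frac{1529932}{59} - 157503\right) + 229158 = - \frac{7762745}{59} + 229158 = \frac{5757577}{59}$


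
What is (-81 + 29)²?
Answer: 2704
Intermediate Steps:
(-81 + 29)² = (-52)² = 2704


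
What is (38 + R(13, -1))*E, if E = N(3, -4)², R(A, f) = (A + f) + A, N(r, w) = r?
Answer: 567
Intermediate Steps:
R(A, f) = f + 2*A
E = 9 (E = 3² = 9)
(38 + R(13, -1))*E = (38 + (-1 + 2*13))*9 = (38 + (-1 + 26))*9 = (38 + 25)*9 = 63*9 = 567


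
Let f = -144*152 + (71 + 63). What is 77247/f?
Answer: -77247/21754 ≈ -3.5509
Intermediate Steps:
f = -21754 (f = -21888 + 134 = -21754)
77247/f = 77247/(-21754) = 77247*(-1/21754) = -77247/21754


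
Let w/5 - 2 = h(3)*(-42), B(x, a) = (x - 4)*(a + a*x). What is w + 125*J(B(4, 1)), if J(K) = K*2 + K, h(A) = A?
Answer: -620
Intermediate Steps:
B(x, a) = (-4 + x)*(a + a*x)
w = -620 (w = 10 + 5*(3*(-42)) = 10 + 5*(-126) = 10 - 630 = -620)
J(K) = 3*K (J(K) = 2*K + K = 3*K)
w + 125*J(B(4, 1)) = -620 + 125*(3*(1*(-4 + 4**2 - 3*4))) = -620 + 125*(3*(1*(-4 + 16 - 12))) = -620 + 125*(3*(1*0)) = -620 + 125*(3*0) = -620 + 125*0 = -620 + 0 = -620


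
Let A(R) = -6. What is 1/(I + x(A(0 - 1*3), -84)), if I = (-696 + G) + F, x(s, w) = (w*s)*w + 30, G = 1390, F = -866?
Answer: -1/42478 ≈ -2.3542e-5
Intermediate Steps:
x(s, w) = 30 + s*w² (x(s, w) = (s*w)*w + 30 = s*w² + 30 = 30 + s*w²)
I = -172 (I = (-696 + 1390) - 866 = 694 - 866 = -172)
1/(I + x(A(0 - 1*3), -84)) = 1/(-172 + (30 - 6*(-84)²)) = 1/(-172 + (30 - 6*7056)) = 1/(-172 + (30 - 42336)) = 1/(-172 - 42306) = 1/(-42478) = -1/42478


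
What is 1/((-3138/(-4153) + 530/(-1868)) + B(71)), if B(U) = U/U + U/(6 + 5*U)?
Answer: 1400283622/2336440931 ≈ 0.59932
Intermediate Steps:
B(U) = 1 + U/(6 + 5*U)
1/((-3138/(-4153) + 530/(-1868)) + B(71)) = 1/((-3138/(-4153) + 530/(-1868)) + 6*(1 + 71)/(6 + 5*71)) = 1/((-3138*(-1/4153) + 530*(-1/1868)) + 6*72/(6 + 355)) = 1/((3138/4153 - 265/934) + 6*72/361) = 1/(1830347/3878902 + 6*(1/361)*72) = 1/(1830347/3878902 + 432/361) = 1/(2336440931/1400283622) = 1400283622/2336440931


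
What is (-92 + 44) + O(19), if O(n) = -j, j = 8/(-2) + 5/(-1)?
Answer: -39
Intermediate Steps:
j = -9 (j = 8*(-½) + 5*(-1) = -4 - 5 = -9)
O(n) = 9 (O(n) = -1*(-9) = 9)
(-92 + 44) + O(19) = (-92 + 44) + 9 = -48 + 9 = -39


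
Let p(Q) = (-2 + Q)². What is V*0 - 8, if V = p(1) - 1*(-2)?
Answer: -8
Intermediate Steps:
V = 3 (V = (-2 + 1)² - 1*(-2) = (-1)² + 2 = 1 + 2 = 3)
V*0 - 8 = 3*0 - 8 = 0 - 8 = -8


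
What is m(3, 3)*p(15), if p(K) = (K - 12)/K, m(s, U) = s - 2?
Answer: ⅕ ≈ 0.20000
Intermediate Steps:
m(s, U) = -2 + s
p(K) = (-12 + K)/K
m(3, 3)*p(15) = (-2 + 3)*((-12 + 15)/15) = 1*((1/15)*3) = 1*(⅕) = ⅕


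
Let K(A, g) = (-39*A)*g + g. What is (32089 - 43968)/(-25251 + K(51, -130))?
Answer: -11879/233189 ≈ -0.050942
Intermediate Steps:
K(A, g) = g - 39*A*g (K(A, g) = -39*A*g + g = g - 39*A*g)
(32089 - 43968)/(-25251 + K(51, -130)) = (32089 - 43968)/(-25251 - 130*(1 - 39*51)) = -11879/(-25251 - 130*(1 - 1989)) = -11879/(-25251 - 130*(-1988)) = -11879/(-25251 + 258440) = -11879/233189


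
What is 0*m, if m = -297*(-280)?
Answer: 0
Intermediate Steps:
m = 83160
0*m = 0*83160 = 0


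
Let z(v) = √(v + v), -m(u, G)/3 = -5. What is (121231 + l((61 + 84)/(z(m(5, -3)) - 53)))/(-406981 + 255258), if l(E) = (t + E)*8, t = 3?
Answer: -336906165/421638217 + 1160*√30/421638217 ≈ -0.79903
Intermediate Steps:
m(u, G) = 15 (m(u, G) = -3*(-5) = 15)
z(v) = √2*√v (z(v) = √(2*v) = √2*√v)
l(E) = 24 + 8*E (l(E) = (3 + E)*8 = 24 + 8*E)
(121231 + l((61 + 84)/(z(m(5, -3)) - 53)))/(-406981 + 255258) = (121231 + (24 + 8*((61 + 84)/(√2*√15 - 53))))/(-406981 + 255258) = (121231 + (24 + 8*(145/(√30 - 53))))/(-151723) = (121231 + (24 + 8*(145/(-53 + √30))))*(-1/151723) = (121231 + (24 + 1160/(-53 + √30)))*(-1/151723) = (121255 + 1160/(-53 + √30))*(-1/151723) = -121255/151723 - 1160/(151723*(-53 + √30))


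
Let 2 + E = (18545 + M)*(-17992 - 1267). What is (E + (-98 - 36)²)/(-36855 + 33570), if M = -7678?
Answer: 69756533/1095 ≈ 63705.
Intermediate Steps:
E = -209287555 (E = -2 + (18545 - 7678)*(-17992 - 1267) = -2 + 10867*(-19259) = -2 - 209287553 = -209287555)
(E + (-98 - 36)²)/(-36855 + 33570) = (-209287555 + (-98 - 36)²)/(-36855 + 33570) = (-209287555 + (-134)²)/(-3285) = (-209287555 + 17956)*(-1/3285) = -209269599*(-1/3285) = 69756533/1095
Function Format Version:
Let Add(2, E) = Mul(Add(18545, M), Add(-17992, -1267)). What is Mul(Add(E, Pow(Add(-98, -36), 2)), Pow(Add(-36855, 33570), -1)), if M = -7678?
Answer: Rational(69756533, 1095) ≈ 63705.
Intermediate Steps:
E = -209287555 (E = Add(-2, Mul(Add(18545, -7678), Add(-17992, -1267))) = Add(-2, Mul(10867, -19259)) = Add(-2, -209287553) = -209287555)
Mul(Add(E, Pow(Add(-98, -36), 2)), Pow(Add(-36855, 33570), -1)) = Mul(Add(-209287555, Pow(Add(-98, -36), 2)), Pow(Add(-36855, 33570), -1)) = Mul(Add(-209287555, Pow(-134, 2)), Pow(-3285, -1)) = Mul(Add(-209287555, 17956), Rational(-1, 3285)) = Mul(-209269599, Rational(-1, 3285)) = Rational(69756533, 1095)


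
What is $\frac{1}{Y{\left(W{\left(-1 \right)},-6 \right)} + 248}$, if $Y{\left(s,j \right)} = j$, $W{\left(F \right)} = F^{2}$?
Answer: $\frac{1}{242} \approx 0.0041322$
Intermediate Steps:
$\frac{1}{Y{\left(W{\left(-1 \right)},-6 \right)} + 248} = \frac{1}{-6 + 248} = \frac{1}{242}$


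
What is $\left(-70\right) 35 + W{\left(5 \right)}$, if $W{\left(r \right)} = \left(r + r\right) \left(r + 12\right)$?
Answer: $-2280$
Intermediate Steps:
$W{\left(r \right)} = 2 r \left(12 + r\right)$
$\left(-70\right) 35 + W{\left(5 \right)} = \left(-70\right) 35 + 2 \cdot 5 \left(12 + 5\right) = -2450 + 2 \cdot 5 \cdot 17 = -2450 + 170 = -2280$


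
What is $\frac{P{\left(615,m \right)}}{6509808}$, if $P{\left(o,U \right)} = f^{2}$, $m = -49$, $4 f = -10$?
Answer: $\frac{25}{26039232} \approx 9.6009 \cdot 10^{-7}$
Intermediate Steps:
$f = - \frac{5}{2}$ ($f = \frac{1}{4} \left(-10\right) = - \frac{5}{2} \approx -2.5$)
$P{\left(o,U \right)} = \frac{25}{4}$ ($P{\left(o,U \right)} = \left(- \frac{5}{2}\right)^{2} = \frac{25}{4}$)
$\frac{P{\left(615,m \right)}}{6509808} = \frac{25}{4 \cdot 6509808} = \frac{25}{4} \cdot \frac{1}{6509808} = \frac{25}{26039232}$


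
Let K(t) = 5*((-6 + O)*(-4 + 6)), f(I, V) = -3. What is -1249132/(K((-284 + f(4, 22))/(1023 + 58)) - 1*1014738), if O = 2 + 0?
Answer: 624566/507389 ≈ 1.2309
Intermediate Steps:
O = 2
K(t) = -40 (K(t) = 5*((-6 + 2)*(-4 + 6)) = 5*(-4*2) = 5*(-8) = -40)
-1249132/(K((-284 + f(4, 22))/(1023 + 58)) - 1*1014738) = -1249132/(-40 - 1*1014738) = -1249132/(-40 - 1014738) = -1249132/(-1014778) = -1249132*(-1/1014778) = 624566/507389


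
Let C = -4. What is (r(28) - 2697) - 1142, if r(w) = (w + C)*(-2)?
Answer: -3887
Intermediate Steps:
r(w) = 8 - 2*w (r(w) = (w - 4)*(-2) = (-4 + w)*(-2) = 8 - 2*w)
(r(28) - 2697) - 1142 = ((8 - 2*28) - 2697) - 1142 = ((8 - 56) - 2697) - 1142 = (-48 - 2697) - 1142 = -2745 - 1142 = -3887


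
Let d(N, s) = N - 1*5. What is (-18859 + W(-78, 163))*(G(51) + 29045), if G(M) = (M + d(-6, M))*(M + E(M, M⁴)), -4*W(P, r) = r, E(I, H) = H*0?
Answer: -2349994915/4 ≈ -5.8750e+8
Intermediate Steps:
E(I, H) = 0
d(N, s) = -5 + N (d(N, s) = N - 5 = -5 + N)
W(P, r) = -r/4
G(M) = M*(-11 + M) (G(M) = (M + (-5 - 6))*(M + 0) = (M - 11)*M = (-11 + M)*M = M*(-11 + M))
(-18859 + W(-78, 163))*(G(51) + 29045) = (-18859 - ¼*163)*(51*(-11 + 51) + 29045) = (-18859 - 163/4)*(51*40 + 29045) = -75599*(2040 + 29045)/4 = -75599/4*31085 = -2349994915/4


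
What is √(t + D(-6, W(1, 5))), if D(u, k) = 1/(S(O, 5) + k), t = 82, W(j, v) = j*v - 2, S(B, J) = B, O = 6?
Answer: √739/3 ≈ 9.0615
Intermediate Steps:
W(j, v) = -2 + j*v
D(u, k) = 1/(6 + k)
√(t + D(-6, W(1, 5))) = √(82 + 1/(6 + (-2 + 1*5))) = √(82 + 1/(6 + (-2 + 5))) = √(82 + 1/(6 + 3)) = √(82 + 1/9) = √(82 + ⅑) = √(739/9) = √739/3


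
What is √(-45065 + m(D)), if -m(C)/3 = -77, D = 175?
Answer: I*√44834 ≈ 211.74*I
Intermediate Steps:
m(C) = 231 (m(C) = -3*(-77) = 231)
√(-45065 + m(D)) = √(-45065 + 231) = √(-44834) = I*√44834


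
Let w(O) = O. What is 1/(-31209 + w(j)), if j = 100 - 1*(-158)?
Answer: -1/30951 ≈ -3.2309e-5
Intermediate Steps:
j = 258 (j = 100 + 158 = 258)
1/(-31209 + w(j)) = 1/(-31209 + 258) = 1/(-30951) = -1/30951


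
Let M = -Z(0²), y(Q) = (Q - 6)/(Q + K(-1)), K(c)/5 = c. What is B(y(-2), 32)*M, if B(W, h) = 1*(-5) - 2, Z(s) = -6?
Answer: -42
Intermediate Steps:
K(c) = 5*c
y(Q) = (-6 + Q)/(-5 + Q) (y(Q) = (Q - 6)/(Q + 5*(-1)) = (-6 + Q)/(Q - 5) = (-6 + Q)/(-5 + Q))
M = 6 (M = -1*(-6) = 6)
B(W, h) = -7 (B(W, h) = -5 - 2 = -7)
B(y(-2), 32)*M = -7*6 = -42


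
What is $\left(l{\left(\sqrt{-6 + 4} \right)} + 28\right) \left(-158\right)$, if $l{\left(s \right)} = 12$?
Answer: $-6320$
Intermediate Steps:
$\left(l{\left(\sqrt{-6 + 4} \right)} + 28\right) \left(-158\right) = \left(12 + 28\right) \left(-158\right) = 40 \left(-158\right) = -6320$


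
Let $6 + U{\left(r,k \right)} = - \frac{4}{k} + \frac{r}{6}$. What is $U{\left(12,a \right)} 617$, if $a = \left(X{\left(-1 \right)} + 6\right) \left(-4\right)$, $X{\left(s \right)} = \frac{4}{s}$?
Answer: $- \frac{4319}{2} \approx -2159.5$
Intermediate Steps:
$a = -8$ ($a = \left(\frac{4}{-1} + 6\right) \left(-4\right) = \left(4 \left(-1\right) + 6\right) \left(-4\right) = \left(-4 + 6\right) \left(-4\right) = 2 \left(-4\right) = -8$)
$U{\left(r,k \right)} = -6 - \frac{4}{k} + \frac{r}{6}$ ($U{\left(r,k \right)} = -6 + \left(- \frac{4}{k} + \frac{r}{6}\right) = -6 - \frac{4}{k} + \frac{r}{6}$)
$U{\left(12,a \right)} 617 = \left(-6 - \frac{4}{-8} + \frac{1}{6} \cdot 12\right) 617 = \left(-6 - - \frac{1}{2} + 2\right) 617 = \left(-6 + \frac{1}{2} + 2\right) 617 = \left(- \frac{7}{2}\right) 617 = - \frac{4319}{2}$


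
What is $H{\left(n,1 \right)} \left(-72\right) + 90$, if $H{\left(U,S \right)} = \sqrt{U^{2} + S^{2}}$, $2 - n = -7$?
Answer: $90 - 72 \sqrt{82} \approx -561.99$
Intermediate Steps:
$n = 9$ ($n = 2 - -7 = 2 + 7 = 9$)
$H{\left(U,S \right)} = \sqrt{S^{2} + U^{2}}$
$H{\left(n,1 \right)} \left(-72\right) + 90 = \sqrt{1^{2} + 9^{2}} \left(-72\right) + 90 = \sqrt{1 + 81} \left(-72\right) + 90 = \sqrt{82} \left(-72\right) + 90 = - 72 \sqrt{82} + 90 = 90 - 72 \sqrt{82}$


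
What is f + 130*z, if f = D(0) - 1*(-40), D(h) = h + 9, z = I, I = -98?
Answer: -12691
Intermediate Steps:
z = -98
D(h) = 9 + h
f = 49 (f = (9 + 0) - 1*(-40) = 9 + 40 = 49)
f + 130*z = 49 + 130*(-98) = 49 - 12740 = -12691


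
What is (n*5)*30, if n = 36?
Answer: 5400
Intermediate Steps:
(n*5)*30 = (36*5)*30 = 180*30 = 5400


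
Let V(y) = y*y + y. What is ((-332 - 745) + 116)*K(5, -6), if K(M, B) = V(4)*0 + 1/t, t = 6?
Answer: -961/6 ≈ -160.17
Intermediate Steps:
V(y) = y + y**2 (V(y) = y**2 + y = y + y**2)
K(M, B) = 1/6 (K(M, B) = (4*(1 + 4))*0 + 1/6 = (4*5)*0 + 1/6 = 20*0 + 1/6 = 0 + 1/6 = 1/6)
((-332 - 745) + 116)*K(5, -6) = ((-332 - 745) + 116)*(1/6) = (-1077 + 116)*(1/6) = -961*1/6 = -961/6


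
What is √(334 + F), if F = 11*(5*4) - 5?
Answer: 3*√61 ≈ 23.431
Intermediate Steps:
F = 215 (F = 11*20 - 5 = 220 - 5 = 215)
√(334 + F) = √(334 + 215) = √549 = 3*√61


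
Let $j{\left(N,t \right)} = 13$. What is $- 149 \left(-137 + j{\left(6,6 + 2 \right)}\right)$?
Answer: $18476$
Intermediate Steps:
$- 149 \left(-137 + j{\left(6,6 + 2 \right)}\right) = - 149 \left(-137 + 13\right) = \left(-149\right) \left(-124\right) = 18476$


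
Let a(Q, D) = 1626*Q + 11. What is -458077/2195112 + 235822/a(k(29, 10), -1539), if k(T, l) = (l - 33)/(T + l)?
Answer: -6735169009703/27050365176 ≈ -248.99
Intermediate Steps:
k(T, l) = (-33 + l)/(T + l)
a(Q, D) = 11 + 1626*Q
-458077/2195112 + 235822/a(k(29, 10), -1539) = -458077/2195112 + 235822/(11 + 1626*((-33 + 10)/(29 + 10))) = -458077*1/2195112 + 235822/(11 + 1626*(-23/39)) = -458077/2195112 + 235822/(11 + 1626*((1/39)*(-23))) = -458077/2195112 + 235822/(11 + 1626*(-23/39)) = -458077/2195112 + 235822/(11 - 12466/13) = -458077/2195112 + 235822/(-12323/13) = -458077/2195112 + 235822*(-13/12323) = -458077/2195112 - 3065686/12323 = -6735169009703/27050365176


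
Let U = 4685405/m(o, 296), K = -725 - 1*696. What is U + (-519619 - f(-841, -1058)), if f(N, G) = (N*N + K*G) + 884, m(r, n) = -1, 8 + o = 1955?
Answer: -7416607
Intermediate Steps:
o = 1947 (o = -8 + 1955 = 1947)
K = -1421 (K = -725 - 696 = -1421)
f(N, G) = 884 + N² - 1421*G (f(N, G) = (N*N - 1421*G) + 884 = (N² - 1421*G) + 884 = 884 + N² - 1421*G)
U = -4685405 (U = 4685405/(-1) = 4685405*(-1) = -4685405)
U + (-519619 - f(-841, -1058)) = -4685405 + (-519619 - (884 + (-841)² - 1421*(-1058))) = -4685405 + (-519619 - (884 + 707281 + 1503418)) = -4685405 + (-519619 - 1*2211583) = -4685405 + (-519619 - 2211583) = -4685405 - 2731202 = -7416607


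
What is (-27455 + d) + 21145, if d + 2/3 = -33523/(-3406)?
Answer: -64381823/10218 ≈ -6300.8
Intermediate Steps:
d = 93757/10218 (d = -⅔ - 33523/(-3406) = -⅔ - 33523*(-1/3406) = -⅔ + 33523/3406 = 93757/10218 ≈ 9.1757)
(-27455 + d) + 21145 = (-27455 + 93757/10218) + 21145 = -280441433/10218 + 21145 = -64381823/10218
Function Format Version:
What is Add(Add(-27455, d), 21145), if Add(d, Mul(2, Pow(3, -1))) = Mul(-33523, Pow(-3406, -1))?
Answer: Rational(-64381823, 10218) ≈ -6300.8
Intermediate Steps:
d = Rational(93757, 10218) (d = Add(Rational(-2, 3), Mul(-33523, Pow(-3406, -1))) = Add(Rational(-2, 3), Mul(-33523, Rational(-1, 3406))) = Add(Rational(-2, 3), Rational(33523, 3406)) = Rational(93757, 10218) ≈ 9.1757)
Add(Add(-27455, d), 21145) = Add(Add(-27455, Rational(93757, 10218)), 21145) = Add(Rational(-280441433, 10218), 21145) = Rational(-64381823, 10218)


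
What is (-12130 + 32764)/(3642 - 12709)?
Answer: -20634/9067 ≈ -2.2757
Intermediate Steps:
(-12130 + 32764)/(3642 - 12709) = 20634/(-9067) = 20634*(-1/9067) = -20634/9067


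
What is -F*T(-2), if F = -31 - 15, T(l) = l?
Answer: -92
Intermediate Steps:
F = -46
-F*T(-2) = -(-46)*(-2) = -1*92 = -92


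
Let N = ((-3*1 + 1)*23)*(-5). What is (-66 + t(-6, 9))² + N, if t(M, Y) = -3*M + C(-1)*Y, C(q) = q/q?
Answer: 1751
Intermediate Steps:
C(q) = 1
t(M, Y) = Y - 3*M (t(M, Y) = -3*M + 1*Y = -3*M + Y = Y - 3*M)
N = 230 (N = ((-3 + 1)*23)*(-5) = -2*23*(-5) = -46*(-5) = 230)
(-66 + t(-6, 9))² + N = (-66 + (9 - 3*(-6)))² + 230 = (-66 + (9 + 18))² + 230 = (-66 + 27)² + 230 = (-39)² + 230 = 1521 + 230 = 1751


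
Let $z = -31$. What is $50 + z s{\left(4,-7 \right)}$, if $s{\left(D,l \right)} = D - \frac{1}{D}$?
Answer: $- \frac{265}{4} \approx -66.25$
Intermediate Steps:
$50 + z s{\left(4,-7 \right)} = 50 - 31 \left(4 - \frac{1}{4}\right) = 50 - \frac{465}{4} = - \frac{265}{4}$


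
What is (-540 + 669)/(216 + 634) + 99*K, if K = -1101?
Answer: -92649021/850 ≈ -1.0900e+5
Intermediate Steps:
(-540 + 669)/(216 + 634) + 99*K = (-540 + 669)/(216 + 634) + 99*(-1101) = 129/850 - 108999 = -92649021/850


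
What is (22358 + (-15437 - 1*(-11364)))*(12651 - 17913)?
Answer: -96215670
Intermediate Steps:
(22358 + (-15437 - 1*(-11364)))*(12651 - 17913) = (22358 + (-15437 + 11364))*(-5262) = (22358 - 4073)*(-5262) = 18285*(-5262) = -96215670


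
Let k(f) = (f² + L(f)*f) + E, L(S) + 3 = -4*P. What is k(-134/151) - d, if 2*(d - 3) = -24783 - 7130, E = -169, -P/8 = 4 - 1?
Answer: 716077157/45602 ≈ 15703.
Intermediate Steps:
P = -24 (P = -8*(4 - 1) = -8*3 = -24)
d = -31907/2 (d = 3 + (-24783 - 7130)/2 = 3 + (½)*(-31913) = 3 - 31913/2 = -31907/2 ≈ -15954.)
L(S) = 93 (L(S) = -3 - 4*(-24) = -3 + 96 = 93)
k(f) = -169 + f² + 93*f (k(f) = (f² + 93*f) - 169 = -169 + f² + 93*f)
k(-134/151) - d = (-169 + (-134/151)² + 93*(-134/151)) - 1*(-31907/2) = (-169 + (-134*1/151)² + 93*(-134*1/151)) + 31907/2 = (-169 + (-134/151)² + 93*(-134/151)) + 31907/2 = (-169 + 17956/22801 - 12462/151) + 31907/2 = -5717175/22801 + 31907/2 = 716077157/45602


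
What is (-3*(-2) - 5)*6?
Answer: 6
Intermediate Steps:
(-3*(-2) - 5)*6 = (6 - 5)*6 = 1*6 = 6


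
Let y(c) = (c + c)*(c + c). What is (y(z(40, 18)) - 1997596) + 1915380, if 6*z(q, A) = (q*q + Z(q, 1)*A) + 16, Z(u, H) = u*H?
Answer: 4716952/9 ≈ 5.2411e+5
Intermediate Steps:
Z(u, H) = H*u
z(q, A) = 8/3 + q²/6 + A*q/6 (z(q, A) = ((q*q + (1*q)*A) + 16)/6 = ((q² + q*A) + 16)/6 = ((q² + A*q) + 16)/6 = (16 + q² + A*q)/6 = 8/3 + q²/6 + A*q/6)
y(c) = 4*c² (y(c) = (2*c)*(2*c) = 4*c²)
(y(z(40, 18)) - 1997596) + 1915380 = (4*(8/3 + (⅙)*40² + (⅙)*18*40)² - 1997596) + 1915380 = (4*(8/3 + (⅙)*1600 + 120)² - 1997596) + 1915380 = (4*(8/3 + 800/3 + 120)² - 1997596) + 1915380 = (4*(1168/3)² - 1997596) + 1915380 = (4*(1364224/9) - 1997596) + 1915380 = (5456896/9 - 1997596) + 1915380 = -12521468/9 + 1915380 = 4716952/9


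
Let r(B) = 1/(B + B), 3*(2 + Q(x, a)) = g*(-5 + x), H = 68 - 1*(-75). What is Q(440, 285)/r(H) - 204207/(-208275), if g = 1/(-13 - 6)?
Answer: -3632272339/1319075 ≈ -2753.7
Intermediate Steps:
g = -1/19 (g = 1/(-19) = -1/19 ≈ -0.052632)
H = 143 (H = 68 + 75 = 143)
Q(x, a) = -109/57 - x/57 (Q(x, a) = -2 + (-(-5 + x)/19)/3 = -2 + (5/19 - x/19)/3 = -2 + (5/57 - x/57) = -109/57 - x/57)
r(B) = 1/(2*B)
Q(440, 285)/r(H) - 204207/(-208275) = (-109/57 - 1/57*440)/(((½)/143)) - 204207/(-208275) = (-109/57 - 440/57)/(((½)*(1/143))) - 204207*(-1/208275) = -183/(19*1/286) + 68069/69425 = -183/19*286 + 68069/69425 = -52338/19 + 68069/69425 = -3632272339/1319075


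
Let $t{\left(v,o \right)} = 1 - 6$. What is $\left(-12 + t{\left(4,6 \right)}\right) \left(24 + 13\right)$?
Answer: $-629$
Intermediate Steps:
$t{\left(v,o \right)} = -5$ ($t{\left(v,o \right)} = 1 - 6 = -5$)
$\left(-12 + t{\left(4,6 \right)}\right) \left(24 + 13\right) = \left(-12 - 5\right) \left(24 + 13\right) = \left(-17\right) 37 = -629$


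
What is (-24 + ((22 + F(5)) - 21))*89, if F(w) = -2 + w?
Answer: -1780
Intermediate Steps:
(-24 + ((22 + F(5)) - 21))*89 = (-24 + ((22 + (-2 + 5)) - 21))*89 = (-24 + ((22 + 3) - 21))*89 = (-24 + (25 - 21))*89 = (-24 + 4)*89 = -20*89 = -1780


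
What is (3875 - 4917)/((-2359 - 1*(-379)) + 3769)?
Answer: -1042/1789 ≈ -0.58245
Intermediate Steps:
(3875 - 4917)/((-2359 - 1*(-379)) + 3769) = -1042/((-2359 + 379) + 3769) = -1042/(-1980 + 3769) = -1042/1789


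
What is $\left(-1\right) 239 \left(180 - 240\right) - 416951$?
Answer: $-402611$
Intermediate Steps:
$\left(-1\right) 239 \left(180 - 240\right) - 416951 = \left(-239\right) \left(-60\right) - 416951 = 14340 - 416951 = -402611$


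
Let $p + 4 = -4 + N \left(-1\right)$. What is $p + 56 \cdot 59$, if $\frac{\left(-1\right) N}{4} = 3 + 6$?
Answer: $3332$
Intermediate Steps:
$N = -36$ ($N = - 4 \left(3 + 6\right) = \left(-4\right) 9 = -36$)
$p = 28$ ($p = -4 - -32 = -4 + \left(-4 + 36\right) = -4 + 32 = 28$)
$p + 56 \cdot 59 = 28 + 56 \cdot 59 = 28 + 3304 = 3332$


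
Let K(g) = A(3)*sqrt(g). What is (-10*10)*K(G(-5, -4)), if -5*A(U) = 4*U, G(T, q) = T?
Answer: 240*I*sqrt(5) ≈ 536.66*I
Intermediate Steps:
A(U) = -4*U/5
K(g) = -12*sqrt(g)/5 (K(g) = (-4/5*3)*sqrt(g) = -12*sqrt(g)/5)
(-10*10)*K(G(-5, -4)) = (-10*10)*(-12*I*sqrt(5)/5) = -(-240)*I*sqrt(5) = 240*I*sqrt(5)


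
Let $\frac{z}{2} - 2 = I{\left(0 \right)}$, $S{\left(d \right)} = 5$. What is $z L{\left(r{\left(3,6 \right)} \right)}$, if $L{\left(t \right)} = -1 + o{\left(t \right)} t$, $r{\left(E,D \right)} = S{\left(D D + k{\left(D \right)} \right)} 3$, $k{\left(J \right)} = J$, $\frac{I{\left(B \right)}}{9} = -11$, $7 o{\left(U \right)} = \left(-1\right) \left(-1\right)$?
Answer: $- \frac{1552}{7} \approx -221.71$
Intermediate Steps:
$o{\left(U \right)} = \frac{1}{7}$ ($o{\left(U \right)} = \frac{\left(-1\right) \left(-1\right)}{7} = \frac{1}{7} \cdot 1 = \frac{1}{7}$)
$I{\left(B \right)} = -99$ ($I{\left(B \right)} = 9 \left(-11\right) = -99$)
$r{\left(E,D \right)} = 15$ ($r{\left(E,D \right)} = 5 \cdot 3 = 15$)
$L{\left(t \right)} = -1 + \frac{t}{7}$
$z = -194$ ($z = 4 + 2 \left(-99\right) = 4 - 198 = -194$)
$z L{\left(r{\left(3,6 \right)} \right)} = - 194 \left(-1 + \frac{1}{7} \cdot 15\right) = - 194 \left(-1 + \frac{15}{7}\right) = \left(-194\right) \frac{8}{7} = - \frac{1552}{7}$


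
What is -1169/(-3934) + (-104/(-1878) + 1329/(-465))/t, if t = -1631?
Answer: 39872359819/133409748990 ≈ 0.29887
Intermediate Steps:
-1169/(-3934) + (-104/(-1878) + 1329/(-465))/t = -1169/(-3934) + (-104/(-1878) + 1329/(-465))/(-1631) = -1169*(-1/3934) + (-104*(-1/1878) + 1329*(-1/465))*(-1/1631) = 167/562 + (52/939 - 443/155)*(-1/1631) = 167/562 - 407917/145545*(-1/1631) = 167/562 + 407917/237383895 = 39872359819/133409748990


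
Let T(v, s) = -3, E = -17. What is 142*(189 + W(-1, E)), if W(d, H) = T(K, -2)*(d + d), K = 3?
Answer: 27690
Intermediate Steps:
W(d, H) = -6*d (W(d, H) = -3*(d + d) = -6*d)
142*(189 + W(-1, E)) = 142*(189 - 6*(-1)) = 142*(189 + 6) = 142*195 = 27690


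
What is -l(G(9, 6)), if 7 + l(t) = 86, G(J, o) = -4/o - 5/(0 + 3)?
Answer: -79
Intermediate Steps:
G(J, o) = -5/3 - 4/o (G(J, o) = -4/o - 5/3 = -5/3 - 4/o)
l(t) = 79 (l(t) = -7 + 86 = 79)
-l(G(9, 6)) = -1*79 = -79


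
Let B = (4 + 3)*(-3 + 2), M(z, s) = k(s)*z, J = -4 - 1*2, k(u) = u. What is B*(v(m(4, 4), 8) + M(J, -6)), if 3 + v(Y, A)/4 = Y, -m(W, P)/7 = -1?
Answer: -364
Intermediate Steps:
m(W, P) = 7 (m(W, P) = -7*(-1) = 7)
v(Y, A) = -12 + 4*Y
J = -6 (J = -4 - 2 = -6)
M(z, s) = s*z
B = -7 (B = 7*(-1) = -7)
B*(v(m(4, 4), 8) + M(J, -6)) = -7*((-12 + 4*7) - 6*(-6)) = -7*((-12 + 28) + 36) = -7*(16 + 36) = -7*52 = -364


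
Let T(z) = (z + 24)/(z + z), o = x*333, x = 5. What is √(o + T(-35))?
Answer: √8159270/70 ≈ 40.806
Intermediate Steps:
o = 1665 (o = 5*333 = 1665)
T(z) = (24 + z)/(2*z) (T(z) = (24 + z)/((2*z)) = (24 + z)*(1/(2*z)) = (24 + z)/(2*z))
√(o + T(-35)) = √(1665 + (½)*(24 - 35)/(-35)) = √(1665 + (½)*(-1/35)*(-11)) = √(1665 + 11/70) = √(116561/70) = √8159270/70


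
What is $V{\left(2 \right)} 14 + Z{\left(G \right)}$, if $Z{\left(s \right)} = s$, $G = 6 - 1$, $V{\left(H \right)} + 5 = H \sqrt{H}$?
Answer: $-65 + 28 \sqrt{2} \approx -25.402$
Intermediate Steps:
$V{\left(H \right)} = -5 + H^{\frac{3}{2}}$ ($V{\left(H \right)} = -5 + H \sqrt{H} = -5 + H^{\frac{3}{2}}$)
$G = 5$ ($G = 6 - 1 = 5$)
$V{\left(2 \right)} 14 + Z{\left(G \right)} = \left(-5 + 2^{\frac{3}{2}}\right) 14 + 5 = \left(-5 + 2 \sqrt{2}\right) 14 + 5 = \left(-70 + 28 \sqrt{2}\right) + 5 = -65 + 28 \sqrt{2}$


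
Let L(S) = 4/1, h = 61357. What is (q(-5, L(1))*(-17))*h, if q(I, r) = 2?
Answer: -2086138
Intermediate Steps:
L(S) = 4 (L(S) = 4*1 = 4)
(q(-5, L(1))*(-17))*h = (2*(-17))*61357 = -34*61357 = -2086138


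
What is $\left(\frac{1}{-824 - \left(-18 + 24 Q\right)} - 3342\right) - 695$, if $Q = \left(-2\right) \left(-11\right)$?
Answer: $- \frac{5385359}{1334} \approx -4037.0$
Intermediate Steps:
$Q = 22$
$\left(\frac{1}{-824 - \left(-18 + 24 Q\right)} - 3342\right) - 695 = \left(\frac{1}{-824 + \left(\left(-24\right) 22 + 18\right)} - 3342\right) - 695 = \left(\frac{1}{-824 + \left(-528 + 18\right)} - 3342\right) - 695 = \left(\frac{1}{-824 - 510} - 3342\right) - 695 = \left(\frac{1}{-1334} - 3342\right) - 695 = \left(- \frac{1}{1334} - 3342\right) - 695 = - \frac{4458229}{1334} - 695 = - \frac{5385359}{1334}$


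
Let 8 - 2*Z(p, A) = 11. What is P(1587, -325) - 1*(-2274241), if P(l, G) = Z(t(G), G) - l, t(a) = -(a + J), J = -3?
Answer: 4545305/2 ≈ 2.2727e+6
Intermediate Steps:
t(a) = 3 - a (t(a) = -(a - 3) = -(-3 + a) = 3 - a)
Z(p, A) = -3/2 (Z(p, A) = 4 - ½*11 = 4 - 11/2 = -3/2)
P(l, G) = -3/2 - l
P(1587, -325) - 1*(-2274241) = (-3/2 - 1*1587) - 1*(-2274241) = (-3/2 - 1587) + 2274241 = -3177/2 + 2274241 = 4545305/2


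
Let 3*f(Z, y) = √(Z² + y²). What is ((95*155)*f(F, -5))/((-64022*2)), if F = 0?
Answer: -73625/384132 ≈ -0.19167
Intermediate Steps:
f(Z, y) = √(Z² + y²)/3
((95*155)*f(F, -5))/((-64022*2)) = ((95*155)*(√(0² + (-5)²)/3))/((-64022*2)) = (14725*(√(0 + 25)/3))/(-128044) = (14725*(√25/3))*(-1/128044) = (14725*((⅓)*5))*(-1/128044) = (14725*(5/3))*(-1/128044) = (73625/3)*(-1/128044) = -73625/384132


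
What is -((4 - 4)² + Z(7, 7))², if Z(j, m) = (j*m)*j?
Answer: -117649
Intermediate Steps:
Z(j, m) = m*j²
-((4 - 4)² + Z(7, 7))² = -((4 - 4)² + 7*7²)² = -(0² + 7*49)² = -(0 + 343)² = -1*343² = -1*117649 = -117649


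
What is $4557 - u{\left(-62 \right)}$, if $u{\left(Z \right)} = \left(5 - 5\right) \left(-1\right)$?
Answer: $4557$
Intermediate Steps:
$u{\left(Z \right)} = 0$ ($u{\left(Z \right)} = 0 \left(-1\right) = 0$)
$4557 - u{\left(-62 \right)} = 4557 - 0 = 4557 + 0 = 4557$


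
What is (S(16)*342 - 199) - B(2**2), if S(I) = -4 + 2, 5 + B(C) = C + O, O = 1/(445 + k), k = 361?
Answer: -710893/806 ≈ -882.00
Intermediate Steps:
O = 1/806 (O = 1/(445 + 361) = 1/806 ≈ 0.0012407)
B(C) = -4029/806 + C (B(C) = -5 + (C + 1/806) = -5 + (1/806 + C) = -4029/806 + C)
S(I) = -2
(S(16)*342 - 199) - B(2**2) = (-2*342 - 199) - (-4029/806 + 2**2) = (-684 - 199) - (-4029/806 + 4) = -883 - 1*(-805/806) = -883 + 805/806 = -710893/806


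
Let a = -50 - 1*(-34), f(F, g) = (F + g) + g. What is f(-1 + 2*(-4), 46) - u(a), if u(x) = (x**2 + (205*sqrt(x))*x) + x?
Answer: -157 + 13120*I ≈ -157.0 + 13120.0*I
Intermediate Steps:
f(F, g) = F + 2*g
a = -16 (a = -50 + 34 = -16)
u(x) = x + x**2 + 205*x**(3/2) (u(x) = (x**2 + 205*x**(3/2)) + x = x + x**2 + 205*x**(3/2))
f(-1 + 2*(-4), 46) - u(a) = ((-1 + 2*(-4)) + 2*46) - (-16 + (-16)**2 + 205*(-16)**(3/2)) = ((-1 - 8) + 92) - (-16 + 256 + 205*(-64*I)) = (-9 + 92) - (-16 + 256 - 13120*I) = 83 - (240 - 13120*I) = 83 + (-240 + 13120*I) = -157 + 13120*I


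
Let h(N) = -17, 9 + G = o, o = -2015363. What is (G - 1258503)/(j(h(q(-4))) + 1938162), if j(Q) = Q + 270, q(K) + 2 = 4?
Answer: -654775/387683 ≈ -1.6889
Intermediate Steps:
q(K) = 2 (q(K) = -2 + 4 = 2)
G = -2015372 (G = -9 - 2015363 = -2015372)
j(Q) = 270 + Q
(G - 1258503)/(j(h(q(-4))) + 1938162) = (-2015372 - 1258503)/((270 - 17) + 1938162) = -3273875/(253 + 1938162) = -3273875/1938415 = -3273875*1/1938415 = -654775/387683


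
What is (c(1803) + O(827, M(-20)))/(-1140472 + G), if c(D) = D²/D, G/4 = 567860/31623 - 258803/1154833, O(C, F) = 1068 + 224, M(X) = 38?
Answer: -113027183853105/41646630417928204 ≈ -0.0027140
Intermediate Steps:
O(C, F) = 1292
G = 2590397360444/36519283959 (G = 4*(567860/31623 - 258803/1154833) = 4*(647599340111/36519283959) = 2590397360444/36519283959 ≈ 70.932)
c(D) = D
(c(1803) + O(827, M(-20)))/(-1140472 + G) = (1803 + 1292)/(-1140472 + 2590397360444/36519283959) = 3095/(-41646630417928204/36519283959) = 3095*(-36519283959/41646630417928204) = -113027183853105/41646630417928204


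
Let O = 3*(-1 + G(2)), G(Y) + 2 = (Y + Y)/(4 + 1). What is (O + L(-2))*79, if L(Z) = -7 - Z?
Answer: -4582/5 ≈ -916.40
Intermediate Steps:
G(Y) = -2 + 2*Y/5 (G(Y) = -2 + (Y + Y)/(4 + 1) = -2 + (2*Y)/5 = -2 + (2*Y)*(⅕) = -2 + 2*Y/5)
O = -33/5 (O = 3*(-1 + (-2 + (⅖)*2)) = 3*(-1 + (-2 + ⅘)) = 3*(-1 - 6/5) = 3*(-11/5) = -33/5 ≈ -6.6000)
(O + L(-2))*79 = (-33/5 + (-7 - 1*(-2)))*79 = (-33/5 + (-7 + 2))*79 = (-33/5 - 5)*79 = -58/5*79 = -4582/5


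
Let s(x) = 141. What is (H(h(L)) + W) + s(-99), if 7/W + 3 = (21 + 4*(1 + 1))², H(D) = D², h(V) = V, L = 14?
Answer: 282413/838 ≈ 337.01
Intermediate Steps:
W = 7/838 (W = 7/(-3 + (21 + 4*(1 + 1))²) = 7/(-3 + (21 + 4*2)²) = 7/(-3 + (21 + 8)²) = 7/(-3 + 29²) = 7/(-3 + 841) = 7/838 ≈ 0.0083532)
(H(h(L)) + W) + s(-99) = (14² + 7/838) + 141 = (196 + 7/838) + 141 = 164255/838 + 141 = 282413/838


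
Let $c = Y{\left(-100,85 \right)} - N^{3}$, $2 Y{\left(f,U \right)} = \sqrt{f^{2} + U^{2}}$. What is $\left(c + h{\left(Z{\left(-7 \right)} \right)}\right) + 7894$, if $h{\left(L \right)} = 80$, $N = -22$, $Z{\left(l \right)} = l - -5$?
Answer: $18622 + \frac{5 \sqrt{689}}{2} \approx 18688.0$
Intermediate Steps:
$Y{\left(f,U \right)} = \frac{\sqrt{U^{2} + f^{2}}}{2}$ ($Y{\left(f,U \right)} = \frac{\sqrt{f^{2} + U^{2}}}{2} = \frac{\sqrt{U^{2} + f^{2}}}{2}$)
$Z{\left(l \right)} = 5 + l$ ($Z{\left(l \right)} = l + 5 = 5 + l$)
$c = 10648 + \frac{5 \sqrt{689}}{2}$ ($c = \frac{\sqrt{85^{2} + \left(-100\right)^{2}}}{2} - \left(-22\right)^{3} = \frac{\sqrt{7225 + 10000}}{2} - -10648 = \frac{\sqrt{17225}}{2} + 10648 = \frac{5 \sqrt{689}}{2} + 10648 = 10648 + \frac{5 \sqrt{689}}{2} \approx 10714.0$)
$\left(c + h{\left(Z{\left(-7 \right)} \right)}\right) + 7894 = \left(\left(10648 + \frac{5 \sqrt{689}}{2}\right) + 80\right) + 7894 = \left(10728 + \frac{5 \sqrt{689}}{2}\right) + 7894 = 18622 + \frac{5 \sqrt{689}}{2}$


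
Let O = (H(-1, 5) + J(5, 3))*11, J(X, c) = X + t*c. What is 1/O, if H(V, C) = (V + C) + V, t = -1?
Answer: 1/55 ≈ 0.018182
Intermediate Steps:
H(V, C) = C + 2*V (H(V, C) = (C + V) + V = C + 2*V)
J(X, c) = X - c
O = 55 (O = ((5 + 2*(-1)) + (5 - 1*3))*11 = ((5 - 2) + (5 - 3))*11 = (3 + 2)*11 = 5*11 = 55)
1/O = 1/55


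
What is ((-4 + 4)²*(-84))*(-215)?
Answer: 0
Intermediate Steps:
((-4 + 4)²*(-84))*(-215) = (0²*(-84))*(-215) = (0*(-84))*(-215) = 0*(-215) = 0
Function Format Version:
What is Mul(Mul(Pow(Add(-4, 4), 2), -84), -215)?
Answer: 0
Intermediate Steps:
Mul(Mul(Pow(Add(-4, 4), 2), -84), -215) = Mul(Mul(Pow(0, 2), -84), -215) = Mul(Mul(0, -84), -215) = Mul(0, -215) = 0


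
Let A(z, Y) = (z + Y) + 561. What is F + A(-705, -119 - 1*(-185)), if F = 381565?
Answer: 381487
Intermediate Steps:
A(z, Y) = 561 + Y + z (A(z, Y) = (Y + z) + 561 = 561 + Y + z)
F + A(-705, -119 - 1*(-185)) = 381565 + (561 + (-119 - 1*(-185)) - 705) = 381565 + (561 + (-119 + 185) - 705) = 381565 + (561 + 66 - 705) = 381565 - 78 = 381487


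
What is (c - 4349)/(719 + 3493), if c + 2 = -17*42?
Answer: -5065/4212 ≈ -1.2025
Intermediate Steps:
c = -716 (c = -2 - 17*42 = -2 - 714 = -716)
(c - 4349)/(719 + 3493) = (-716 - 4349)/(719 + 3493) = -5065/4212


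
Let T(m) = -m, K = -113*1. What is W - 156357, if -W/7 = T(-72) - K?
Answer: -157652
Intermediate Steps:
K = -113
W = -1295 (W = -7*(-1*(-72) - 1*(-113)) = -7*(72 + 113) = -7*185 = -1295)
W - 156357 = -1295 - 156357 = -157652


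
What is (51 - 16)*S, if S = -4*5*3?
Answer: -2100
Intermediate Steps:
S = -60 (S = -20*3 = -60)
(51 - 16)*S = (51 - 16)*(-60) = 35*(-60) = -2100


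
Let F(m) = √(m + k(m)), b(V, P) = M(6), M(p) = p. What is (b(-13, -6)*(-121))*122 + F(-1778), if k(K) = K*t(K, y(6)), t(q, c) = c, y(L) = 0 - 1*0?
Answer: -88572 + I*√1778 ≈ -88572.0 + 42.166*I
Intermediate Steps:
y(L) = 0 (y(L) = 0 + 0 = 0)
b(V, P) = 6
k(K) = 0 (k(K) = K*0 = 0)
F(m) = √m (F(m) = √(m + 0) = √m)
(b(-13, -6)*(-121))*122 + F(-1778) = (6*(-121))*122 + √(-1778) = -726*122 + I*√1778 = -88572 + I*√1778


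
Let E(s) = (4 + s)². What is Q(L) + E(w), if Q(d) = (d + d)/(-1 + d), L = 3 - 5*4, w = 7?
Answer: 1106/9 ≈ 122.89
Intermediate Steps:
L = -17 (L = 3 - 20 = -17)
Q(d) = 2*d/(-1 + d) (Q(d) = (2*d)/(-1 + d) = 2*d/(-1 + d))
Q(L) + E(w) = 2*(-17)/(-1 - 17) + (4 + 7)² = 2*(-17)/(-18) + 11² = 2*(-17)*(-1/18) + 121 = 17/9 + 121 = 1106/9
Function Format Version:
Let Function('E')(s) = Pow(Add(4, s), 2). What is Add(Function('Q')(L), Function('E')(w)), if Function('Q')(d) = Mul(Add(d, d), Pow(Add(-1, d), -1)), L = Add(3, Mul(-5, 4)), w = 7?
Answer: Rational(1106, 9) ≈ 122.89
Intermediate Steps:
L = -17 (L = Add(3, -20) = -17)
Function('Q')(d) = Mul(2, d, Pow(Add(-1, d), -1)) (Function('Q')(d) = Mul(Mul(2, d), Pow(Add(-1, d), -1)) = Mul(2, d, Pow(Add(-1, d), -1)))
Add(Function('Q')(L), Function('E')(w)) = Add(Mul(2, -17, Pow(Add(-1, -17), -1)), Pow(Add(4, 7), 2)) = Add(Mul(2, -17, Pow(-18, -1)), Pow(11, 2)) = Add(Mul(2, -17, Rational(-1, 18)), 121) = Add(Rational(17, 9), 121) = Rational(1106, 9)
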